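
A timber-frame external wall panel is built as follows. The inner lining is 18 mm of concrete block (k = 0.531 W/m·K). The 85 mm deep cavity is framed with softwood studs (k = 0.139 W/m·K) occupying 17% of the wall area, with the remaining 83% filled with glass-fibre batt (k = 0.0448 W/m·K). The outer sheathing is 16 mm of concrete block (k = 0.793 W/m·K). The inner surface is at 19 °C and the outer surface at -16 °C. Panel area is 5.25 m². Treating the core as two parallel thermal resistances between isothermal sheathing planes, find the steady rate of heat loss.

Q ≈ 127 W

Sheathing layers in series; stud and cavity paths in parallel between them.
R_inner = 0.018/(0.531×5.25) = 0.006457 K/W
R_stud  = 0.085/(0.139×0.17×5.25) = 0.6852 K/W
R_cav   = 0.085/(0.0448×0.83×5.25) = 0.4354 K/W
1/R_core = 1/R_stud + 1/R_cav → R_core = 0.2662 K/W
R_outer = 0.016/(0.793×5.25) = 0.003843 K/W
R_total = 0.2765 K/W
Q = ΔT/R_total = 35/0.2765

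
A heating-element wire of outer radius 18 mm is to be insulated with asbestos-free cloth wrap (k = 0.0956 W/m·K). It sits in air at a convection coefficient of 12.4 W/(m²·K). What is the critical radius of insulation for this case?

r_cr ≈ 7.71 mm

For a cylinder r_cr = k/h = 0.0956/12.4
r_cr = 7.71 mm; since the bare radius (18 mm) is above r_cr, any added insulation will reduce heat loss.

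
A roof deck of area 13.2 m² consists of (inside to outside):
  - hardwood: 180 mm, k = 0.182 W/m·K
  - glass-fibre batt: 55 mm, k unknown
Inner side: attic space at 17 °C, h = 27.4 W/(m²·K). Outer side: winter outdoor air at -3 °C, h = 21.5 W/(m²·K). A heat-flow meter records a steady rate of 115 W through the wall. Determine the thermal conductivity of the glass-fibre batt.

k ≈ 0.0449 W/(m·K)

Thermal resistances in series:
R_inner film = 1/(h_i·A) = 1/(27.4×13.2) = 0.002765 K/W
R_hardwood = L/(kA) = 0.18/(0.182×13.2) = 0.07493 K/W
R_outer film = 1/(h_o·A) = 1/(21.5×13.2) = 0.003524 K/W
Sum of known resistances R_other = 0.08121 K/W
Total R = ΔT/Q = 20/115 = 0.1739 K/W
R_glass-fibre batt = R_total − R_other = 0.0927 K/W
k = L/(R·A) = 0.055/(0.0927×13.2)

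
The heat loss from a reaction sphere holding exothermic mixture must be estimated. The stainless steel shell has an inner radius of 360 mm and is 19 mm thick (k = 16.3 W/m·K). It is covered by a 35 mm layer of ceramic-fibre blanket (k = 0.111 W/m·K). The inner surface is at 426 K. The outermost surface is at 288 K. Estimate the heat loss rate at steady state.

Q ≈ 859 W

Each spherical layer contributes R = (1/r_i − 1/r_o)/(4πk):
R_stainless steel shell = (1/0.36 − 1/0.379)/(4π×16.3) = 6.799×10^-4 K/W
R_ceramic-fibre blanket = (1/0.379 − 1/0.414)/(4π×0.111) = 0.1599 K/W
R_total = 0.1606 K/W
Q = ΔT/R_total = 138/0.1606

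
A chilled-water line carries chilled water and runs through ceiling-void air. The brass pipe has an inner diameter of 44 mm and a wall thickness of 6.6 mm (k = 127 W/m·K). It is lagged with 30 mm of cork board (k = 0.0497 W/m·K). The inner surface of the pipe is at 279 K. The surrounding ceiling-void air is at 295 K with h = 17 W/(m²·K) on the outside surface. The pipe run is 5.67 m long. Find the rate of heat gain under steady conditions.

Per-layer cylindrical resistances, series-summed:
R_brass pipe wall = ln(28.6/22)/(2π×127×5.67) = 5.799×10^-5 K/W
R_cork board = ln(58.6/28.6)/(2π×0.0497×5.67) = 0.4051 K/W
R_outer film = 1/(h_o·2πr_oL) = 1/(17×2π×0.0586×5.67) = 0.02818 K/W
R_total = 0.4334 K/W
Q = ΔT/R_total = 16/0.4334

Q ≈ 36.9 W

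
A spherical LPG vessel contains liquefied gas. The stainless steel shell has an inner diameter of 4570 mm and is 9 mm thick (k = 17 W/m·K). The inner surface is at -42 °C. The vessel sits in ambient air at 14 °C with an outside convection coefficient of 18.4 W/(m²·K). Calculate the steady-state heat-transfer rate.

Each spherical layer contributes R = (1/r_i − 1/r_o)/(4πk):
R_stainless steel shell = (1/2.285 − 1/2.294)/(4π×17) = 8.037×10^-6 K/W
R_outer film = 1/(h·4πr_o²) = 1/(18.4×4π×2.294²) = 8.218×10^-4 K/W
R_total = 8.299×10^-4 K/W
Q = ΔT/R_total = 56/8.299×10^-4

Q ≈ 67500 W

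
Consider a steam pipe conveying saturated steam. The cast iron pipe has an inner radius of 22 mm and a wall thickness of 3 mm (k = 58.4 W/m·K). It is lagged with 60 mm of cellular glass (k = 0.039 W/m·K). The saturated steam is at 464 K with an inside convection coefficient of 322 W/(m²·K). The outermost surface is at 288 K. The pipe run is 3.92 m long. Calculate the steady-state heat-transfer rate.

Q ≈ 138 W

Treating each annulus and film as a series resistance:
R_inner film = 1/(h_i·2πr₁L) = 1/(322×2π×0.022×3.92) = 0.005731 K/W
R_cast iron pipe wall = ln(25/22)/(2π×58.4×3.92) = 8.887×10^-5 K/W
R_cellular glass = ln(85/25)/(2π×0.039×3.92) = 1.274 K/W
R_total = 1.28 K/W
Q = ΔT/R_total = 176/1.28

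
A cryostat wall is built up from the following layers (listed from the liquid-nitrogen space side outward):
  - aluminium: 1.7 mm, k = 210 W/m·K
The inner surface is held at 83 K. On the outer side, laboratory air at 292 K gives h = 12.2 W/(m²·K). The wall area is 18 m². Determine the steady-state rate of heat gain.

Model the wall as resistances in series:
R_aluminium = L/(kA) = 0.0017/(210×18) = 4.497×10^-7 K/W
R_outer film = 1/(h_o·A) = 1/(12.2×18) = 0.004554 K/W
R_total = 0.004554 K/W
Q = ΔT / R_total = 209 / 0.004554

Q ≈ 45900 W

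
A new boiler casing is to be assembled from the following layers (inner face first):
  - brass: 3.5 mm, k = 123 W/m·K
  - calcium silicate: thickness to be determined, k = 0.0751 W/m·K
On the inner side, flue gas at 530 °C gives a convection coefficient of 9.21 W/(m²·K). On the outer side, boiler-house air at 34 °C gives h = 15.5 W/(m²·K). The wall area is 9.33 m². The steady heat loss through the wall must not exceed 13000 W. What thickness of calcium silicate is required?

L ≈ 13.7 mm

Using the resistance-network approach (series):
R_inner film = 1/(h_i·A) = 1/(9.21×9.33) = 0.01164 K/W
R_brass = L/(kA) = 0.0035/(123×9.33) = 3.05×10^-6 K/W
R_outer film = 1/(h_o·A) = 1/(15.5×9.33) = 0.006915 K/W
Sum of the known resistances R_other = 0.01856 K/W
Required total resistance R_tot = ΔT/Q_allow = 496/13000 = 0.03815 K/W
R_calcium silicate = R_tot − R_other = 0.0196 K/W
L = R·k·A = 0.0196×0.0751×9.33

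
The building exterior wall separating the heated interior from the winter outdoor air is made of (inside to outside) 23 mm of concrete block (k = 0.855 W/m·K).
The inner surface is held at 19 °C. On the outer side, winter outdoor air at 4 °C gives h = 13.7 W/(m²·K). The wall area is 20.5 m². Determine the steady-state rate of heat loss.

Q ≈ 3080 W

Treating each layer as a thermal resistance in series:
R_concrete block = L/(kA) = 0.023/(0.855×20.5) = 0.001312 K/W
R_outer film = 1/(h_o·A) = 1/(13.7×20.5) = 0.003561 K/W
R_total = 0.004873 K/W
Q = ΔT / R_total = 15 / 0.004873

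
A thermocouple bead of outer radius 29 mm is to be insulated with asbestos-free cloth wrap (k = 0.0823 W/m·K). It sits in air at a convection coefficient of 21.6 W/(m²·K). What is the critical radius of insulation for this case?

For a sphere r_cr = 2k/h = 2×0.0823/21.6
r_cr = 7.62 mm; since the bare radius (29 mm) is above r_cr, any added insulation will reduce heat loss.

r_cr ≈ 7.62 mm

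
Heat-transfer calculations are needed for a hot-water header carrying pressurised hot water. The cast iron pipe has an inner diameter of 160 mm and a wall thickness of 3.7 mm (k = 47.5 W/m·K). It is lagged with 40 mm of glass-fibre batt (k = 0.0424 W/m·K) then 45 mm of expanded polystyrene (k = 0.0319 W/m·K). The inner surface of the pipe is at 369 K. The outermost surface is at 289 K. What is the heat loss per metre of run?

Cylindrical conduction, so R = ln(r₂/r₁)/(2πkL) per layer, in series:
R_cast iron pipe wall = ln(83.7/80)/(2π×47.5×1) = 1.515×10^-4 K/W
R_glass-fibre batt = ln(123.7/83.7)/(2π×0.0424×1) = 1.466 K/W
R_expanded polystyrene = ln(168.7/123.7)/(2π×0.0319×1) = 1.548 K/W
R_total = 3.014 K/W
Q = ΔT/R_total = 80/3.014

q′ ≈ 26.5 W/m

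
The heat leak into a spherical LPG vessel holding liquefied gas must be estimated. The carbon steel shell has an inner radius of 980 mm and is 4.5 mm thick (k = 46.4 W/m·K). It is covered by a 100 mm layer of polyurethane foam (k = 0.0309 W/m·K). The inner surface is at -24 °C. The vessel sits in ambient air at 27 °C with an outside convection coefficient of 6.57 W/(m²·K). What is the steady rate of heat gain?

Q ≈ 203 W

Spherical conduction: R = (1/r_in − 1/r_out)/(4πk) per layer; series-sum.
R_carbon steel shell = (1/0.98 − 1/0.9845)/(4π×46.4) = 7.999×10^-6 K/W
R_polyurethane foam = (1/0.9845 − 1/1.0845)/(4π×0.0309) = 0.2412 K/W
R_outer film = 1/(h·4πr_o²) = 1/(6.57×4π×1.0845²) = 0.0103 K/W
R_total = 0.2515 K/W
Q = ΔT/R_total = 51/0.2515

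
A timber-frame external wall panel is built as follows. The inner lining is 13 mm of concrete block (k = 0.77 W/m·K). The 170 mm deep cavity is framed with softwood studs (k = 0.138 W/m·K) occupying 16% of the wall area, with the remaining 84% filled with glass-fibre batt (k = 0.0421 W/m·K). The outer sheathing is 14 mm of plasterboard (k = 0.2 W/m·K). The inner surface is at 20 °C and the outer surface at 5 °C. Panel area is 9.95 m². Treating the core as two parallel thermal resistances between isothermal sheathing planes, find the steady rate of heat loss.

Q ≈ 49 W

Sheathing layers in series; stud and cavity paths in parallel between them.
R_inner = 0.013/(0.77×9.95) = 0.001697 K/W
R_stud  = 0.17/(0.138×0.16×9.95) = 0.7738 K/W
R_cav   = 0.17/(0.0421×0.84×9.95) = 0.4831 K/W
1/R_core = 1/R_stud + 1/R_cav → R_core = 0.2974 K/W
R_outer = 0.014/(0.2×9.95) = 0.007035 K/W
R_total = 0.3062 K/W
Q = ΔT/R_total = 15/0.3062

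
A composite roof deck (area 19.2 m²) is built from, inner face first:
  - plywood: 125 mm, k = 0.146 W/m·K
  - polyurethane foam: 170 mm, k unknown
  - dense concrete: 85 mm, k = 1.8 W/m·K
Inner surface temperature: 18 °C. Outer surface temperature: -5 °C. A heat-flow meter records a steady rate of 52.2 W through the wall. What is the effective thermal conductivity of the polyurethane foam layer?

k ≈ 0.0225 W/(m·K)

Using the resistance-network approach (series):
R_plywood = L/(kA) = 0.125/(0.146×19.2) = 0.04459 K/W
R_dense concrete = L/(kA) = 0.085/(1.8×19.2) = 0.002459 K/W
Sum of known resistances R_other = 0.04705 K/W
Total R = ΔT/Q = 23/52.2 = 0.4406 K/W
R_polyurethane foam = R_total − R_other = 0.3936 K/W
k = L/(R·A) = 0.17/(0.3936×19.2)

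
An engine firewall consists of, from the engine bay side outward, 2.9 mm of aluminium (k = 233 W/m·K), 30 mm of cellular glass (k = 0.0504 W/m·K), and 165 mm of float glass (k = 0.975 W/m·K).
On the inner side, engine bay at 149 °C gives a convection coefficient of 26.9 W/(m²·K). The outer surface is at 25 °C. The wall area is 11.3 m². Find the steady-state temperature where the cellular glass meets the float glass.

T ≈ 51.2 °C

Treating each layer as a thermal resistance in series:
R_inner film = 1/(h_i·A) = 1/(26.9×11.3) = 0.00329 K/W
R_aluminium = L/(kA) = 0.0029/(233×11.3) = 1.101×10^-6 K/W
R_cellular glass = L/(kA) = 0.03/(0.0504×11.3) = 0.05268 K/W
R_float glass = L/(kA) = 0.165/(0.975×11.3) = 0.01498 K/W
R_total = 0.07094 K/W;  Q = ΔT/R_total = 124/0.07094 = 1748 W
T_interface = T_inner − Q·ΣR(inner→interface) = 149 − 1750×0.05597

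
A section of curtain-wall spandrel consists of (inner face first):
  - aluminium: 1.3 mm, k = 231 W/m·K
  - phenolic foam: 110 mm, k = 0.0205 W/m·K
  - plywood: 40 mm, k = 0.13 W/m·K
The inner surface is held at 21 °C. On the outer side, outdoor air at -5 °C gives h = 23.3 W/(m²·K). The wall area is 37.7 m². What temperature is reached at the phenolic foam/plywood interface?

T ≈ -3.41 °C

Treating each layer as a thermal resistance in series:
R_aluminium = L/(kA) = 0.0013/(231×37.7) = 1.493×10^-7 K/W
R_phenolic foam = L/(kA) = 0.11/(0.0205×37.7) = 0.1423 K/W
R_plywood = L/(kA) = 0.04/(0.13×37.7) = 0.008162 K/W
R_outer film = 1/(h_o·A) = 1/(23.3×37.7) = 0.001138 K/W
R_total = 0.1516 K/W;  Q = ΔT/R_total = 26/0.1516 = 171.5 W
T_interface = T_inner − Q·ΣR(inner→interface) = 21 − 171×0.1423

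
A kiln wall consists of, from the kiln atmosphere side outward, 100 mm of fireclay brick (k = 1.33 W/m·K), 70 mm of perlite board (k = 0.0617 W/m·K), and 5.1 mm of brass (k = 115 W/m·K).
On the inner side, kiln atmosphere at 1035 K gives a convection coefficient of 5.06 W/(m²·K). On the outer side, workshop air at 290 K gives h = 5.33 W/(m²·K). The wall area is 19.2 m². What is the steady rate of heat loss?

Q ≈ 8970 W

Thermal resistances in series:
R_inner film = 1/(h_i·A) = 1/(5.06×19.2) = 0.01029 K/W
R_fireclay brick = L/(kA) = 0.1/(1.33×19.2) = 0.003916 K/W
R_perlite board = L/(kA) = 0.07/(0.0617×19.2) = 0.05909 K/W
R_brass = L/(kA) = 0.0051/(115×19.2) = 2.31×10^-6 K/W
R_outer film = 1/(h_o·A) = 1/(5.33×19.2) = 0.009772 K/W
R_total = 0.08307 K/W
Q = ΔT / R_total = 745 / 0.08307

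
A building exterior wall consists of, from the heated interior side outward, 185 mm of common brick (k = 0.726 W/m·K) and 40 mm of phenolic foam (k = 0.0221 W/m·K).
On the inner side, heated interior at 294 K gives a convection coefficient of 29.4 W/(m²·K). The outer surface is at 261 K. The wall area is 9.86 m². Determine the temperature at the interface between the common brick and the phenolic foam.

T ≈ 289 K

Thermal resistances in series:
R_inner film = 1/(h_i·A) = 1/(29.4×9.86) = 0.00345 K/W
R_common brick = L/(kA) = 0.185/(0.726×9.86) = 0.02584 K/W
R_phenolic foam = L/(kA) = 0.04/(0.0221×9.86) = 0.1836 K/W
R_total = 0.2129 K/W;  Q = ΔT/R_total = 33/0.2129 = 155 W
T_interface = T_inner − Q·ΣR(inner→interface) = 294 − 155×0.02929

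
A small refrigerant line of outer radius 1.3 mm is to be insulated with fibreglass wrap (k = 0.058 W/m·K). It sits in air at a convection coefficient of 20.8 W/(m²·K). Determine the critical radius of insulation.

For a cylinder r_cr = k/h = 0.058/20.8
r_cr = 2.79 mm; since the bare radius (1.3 mm) is below r_cr, adding a thin layer of insulation will *increase* heat loss.

r_cr ≈ 2.79 mm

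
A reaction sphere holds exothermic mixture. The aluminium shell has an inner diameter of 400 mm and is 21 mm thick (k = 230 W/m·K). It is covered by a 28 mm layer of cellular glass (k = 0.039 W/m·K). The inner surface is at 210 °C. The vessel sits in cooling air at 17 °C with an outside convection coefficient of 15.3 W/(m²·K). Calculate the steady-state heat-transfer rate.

Q ≈ 172 W

Radial (spherical) resistances in series:
R_aluminium shell = (1/0.2 − 1/0.221)/(4π×230) = 1.644×10^-4 K/W
R_cellular glass = (1/0.221 − 1/0.249)/(4π×0.039) = 1.038 K/W
R_outer film = 1/(h·4πr_o²) = 1/(15.3×4π×0.249²) = 0.08389 K/W
R_total = 1.122 K/W
Q = ΔT/R_total = 193/1.122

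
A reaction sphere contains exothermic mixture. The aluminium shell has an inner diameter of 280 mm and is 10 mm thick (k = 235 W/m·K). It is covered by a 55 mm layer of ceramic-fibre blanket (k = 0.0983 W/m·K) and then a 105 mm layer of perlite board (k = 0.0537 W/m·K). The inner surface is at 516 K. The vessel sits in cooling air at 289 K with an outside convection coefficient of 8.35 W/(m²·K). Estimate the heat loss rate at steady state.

Radial (spherical) resistances in series:
R_aluminium shell = (1/0.14 − 1/0.15)/(4π×235) = 1.613×10^-4 K/W
R_ceramic-fibre blanket = (1/0.15 − 1/0.205)/(4π×0.0983) = 1.448 K/W
R_perlite board = (1/0.205 − 1/0.31)/(4π×0.0537) = 2.448 K/W
R_outer film = 1/(h·4πr_o²) = 1/(8.35×4π×0.31²) = 0.09917 K/W
R_total = 3.996 K/W
Q = ΔT/R_total = 227/3.996

Q ≈ 56.8 W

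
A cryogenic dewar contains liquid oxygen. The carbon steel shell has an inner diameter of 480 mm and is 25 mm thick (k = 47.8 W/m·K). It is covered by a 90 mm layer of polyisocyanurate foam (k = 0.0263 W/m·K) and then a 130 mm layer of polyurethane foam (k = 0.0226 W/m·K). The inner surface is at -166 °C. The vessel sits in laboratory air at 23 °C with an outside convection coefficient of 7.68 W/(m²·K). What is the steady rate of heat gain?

Each spherical layer contributes R = (1/r_i − 1/r_o)/(4πk):
R_carbon steel shell = (1/0.24 − 1/0.265)/(4π×47.8) = 6.544×10^-4 K/W
R_polyisocyanurate foam = (1/0.265 − 1/0.355)/(4π×0.0263) = 2.895 K/W
R_polyurethane foam = (1/0.355 − 1/0.485)/(4π×0.0226) = 2.659 K/W
R_outer film = 1/(h·4πr_o²) = 1/(7.68×4π×0.485²) = 0.04405 K/W
R_total = 5.598 K/W
Q = ΔT/R_total = 189/5.598

Q ≈ 33.8 W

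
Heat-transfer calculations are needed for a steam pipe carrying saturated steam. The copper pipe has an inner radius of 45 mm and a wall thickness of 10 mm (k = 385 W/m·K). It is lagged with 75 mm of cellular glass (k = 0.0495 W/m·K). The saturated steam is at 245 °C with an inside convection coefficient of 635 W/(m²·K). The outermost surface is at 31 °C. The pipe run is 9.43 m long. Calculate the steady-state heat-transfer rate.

Q ≈ 728 W

For a radial system each layer contributes R = ln(r_out/r_in)/(2πkL); films add R = 1/(hA).
R_inner film = 1/(h_i·2πr₁L) = 1/(635×2π×0.045×9.43) = 5.906×10^-4 K/W
R_copper pipe wall = ln(55/45)/(2π×385×9.43) = 8.797×10^-6 K/W
R_cellular glass = ln(130/55)/(2π×0.0495×9.43) = 0.2933 K/W
R_total = 0.2939 K/W
Q = ΔT/R_total = 214/0.2939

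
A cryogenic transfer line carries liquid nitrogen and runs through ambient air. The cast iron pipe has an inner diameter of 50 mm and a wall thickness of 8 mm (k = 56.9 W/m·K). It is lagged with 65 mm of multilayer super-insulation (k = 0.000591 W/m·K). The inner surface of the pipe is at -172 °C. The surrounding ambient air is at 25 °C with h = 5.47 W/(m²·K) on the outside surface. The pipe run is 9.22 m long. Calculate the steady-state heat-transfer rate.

Treating each annulus and film as a series resistance:
R_cast iron pipe wall = ln(33/25)/(2π×56.9×9.22) = 8.423×10^-5 K/W
R_multilayer super-insulation = ln(98/33)/(2π×0.000591×9.22) = 31.79 K/W
R_outer film = 1/(h_o·2πr_oL) = 1/(5.47×2π×0.098×9.22) = 0.0322 K/W
R_total = 31.82 K/W
Q = ΔT/R_total = 197/31.82

Q ≈ 6.19 W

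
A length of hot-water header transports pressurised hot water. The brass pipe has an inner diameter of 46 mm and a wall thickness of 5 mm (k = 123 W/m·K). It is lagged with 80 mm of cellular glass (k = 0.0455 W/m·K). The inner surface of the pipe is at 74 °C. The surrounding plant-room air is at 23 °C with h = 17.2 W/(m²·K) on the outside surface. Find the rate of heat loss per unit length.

For a radial system each layer contributes R = ln(r_out/r_in)/(2πkL); films add R = 1/(hA).
R_brass pipe wall = ln(28/23)/(2π×123×1) = 2.545×10^-4 K/W
R_cellular glass = ln(108/28)/(2π×0.0455×1) = 4.722 K/W
R_outer film = 1/(h_o·2πr_oL) = 1/(17.2×2π×0.108×1) = 0.08568 K/W
R_total = 4.808 K/W
Q = ΔT/R_total = 51/4.808

q′ ≈ 10.6 W/m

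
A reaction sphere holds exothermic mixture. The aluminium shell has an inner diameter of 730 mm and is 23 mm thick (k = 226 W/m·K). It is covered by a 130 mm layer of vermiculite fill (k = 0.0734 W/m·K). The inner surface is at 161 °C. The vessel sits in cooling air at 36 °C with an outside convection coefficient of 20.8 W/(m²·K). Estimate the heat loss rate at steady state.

For a spherical shell R = (1/r₁ − 1/r₂)/(4πk); film R = 1/(h·4πr²). In series:
R_aluminium shell = (1/0.365 − 1/0.388)/(4π×226) = 5.719×10^-5 K/W
R_vermiculite fill = (1/0.388 − 1/0.518)/(4π×0.0734) = 0.7013 K/W
R_outer film = 1/(h·4πr_o²) = 1/(20.8×4π×0.518²) = 0.01426 K/W
R_total = 0.7156 K/W
Q = ΔT/R_total = 125/0.7156

Q ≈ 175 W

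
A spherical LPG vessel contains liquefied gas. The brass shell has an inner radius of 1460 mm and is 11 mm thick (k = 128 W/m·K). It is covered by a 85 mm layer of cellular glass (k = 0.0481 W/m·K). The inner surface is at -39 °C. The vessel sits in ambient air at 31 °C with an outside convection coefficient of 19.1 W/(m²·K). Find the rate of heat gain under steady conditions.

For a spherical shell R = (1/r₁ − 1/r₂)/(4πk); film R = 1/(h·4πr²). In series:
R_brass shell = (1/1.46 − 1/1.471)/(4π×128) = 3.184×10^-6 K/W
R_cellular glass = (1/1.471 − 1/1.556)/(4π×0.0481) = 0.06144 K/W
R_outer film = 1/(h·4πr_o²) = 1/(19.1×4π×1.556²) = 0.001721 K/W
R_total = 0.06316 K/W
Q = ΔT/R_total = 70/0.06316

Q ≈ 1110 W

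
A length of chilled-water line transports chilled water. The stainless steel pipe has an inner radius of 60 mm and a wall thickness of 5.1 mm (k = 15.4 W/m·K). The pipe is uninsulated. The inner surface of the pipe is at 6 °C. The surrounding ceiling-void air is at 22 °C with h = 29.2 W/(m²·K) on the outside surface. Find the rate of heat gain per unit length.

q′ ≈ 189 W/m

For a radial system each layer contributes R = ln(r_out/r_in)/(2πkL); films add R = 1/(hA).
R_stainless steel pipe wall = ln(65.1/60)/(2π×15.4×1) = 8.431×10^-4 K/W
R_outer film = 1/(h_o·2πr_oL) = 1/(29.2×2π×0.0651×1) = 0.08373 K/W
R_total = 0.08457 K/W
Q = ΔT/R_total = 16/0.08457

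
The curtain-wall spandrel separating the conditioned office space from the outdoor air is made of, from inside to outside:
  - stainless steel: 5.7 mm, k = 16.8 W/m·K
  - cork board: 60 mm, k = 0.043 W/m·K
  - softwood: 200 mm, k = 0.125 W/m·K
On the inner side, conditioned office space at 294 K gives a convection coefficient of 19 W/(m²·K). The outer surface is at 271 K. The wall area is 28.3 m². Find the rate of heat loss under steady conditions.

Q ≈ 214 W

Treating each layer as a thermal resistance in series:
R_inner film = 1/(h_i·A) = 1/(19×28.3) = 0.00186 K/W
R_stainless steel = L/(kA) = 0.0057/(16.8×28.3) = 1.199×10^-5 K/W
R_cork board = L/(kA) = 0.06/(0.043×28.3) = 0.04931 K/W
R_softwood = L/(kA) = 0.2/(0.125×28.3) = 0.05654 K/W
R_total = 0.1077 K/W
Q = ΔT / R_total = 23 / 0.1077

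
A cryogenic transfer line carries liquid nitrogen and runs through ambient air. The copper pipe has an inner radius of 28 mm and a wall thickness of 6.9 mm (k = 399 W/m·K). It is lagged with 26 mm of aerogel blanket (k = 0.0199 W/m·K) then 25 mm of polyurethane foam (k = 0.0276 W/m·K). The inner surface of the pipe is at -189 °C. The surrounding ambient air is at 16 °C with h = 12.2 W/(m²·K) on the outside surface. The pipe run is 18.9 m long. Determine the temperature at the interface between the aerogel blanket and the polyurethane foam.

T ≈ -50.4 °C

For a radial system each layer contributes R = ln(r_out/r_in)/(2πkL); films add R = 1/(hA).
R_copper pipe wall = ln(34.9/28)/(2π×399×18.9) = 4.649×10^-6 K/W
R_aerogel blanket = ln(60.9/34.9)/(2π×0.0199×18.9) = 0.2356 K/W
R_polyurethane foam = ln(85.9/60.9)/(2π×0.0276×18.9) = 0.1049 K/W
R_outer film = 1/(h_o·2πr_oL) = 1/(12.2×2π×0.0859×18.9) = 0.008035 K/W
R_total = 0.3486 K/W
Q = ΔT/R_total = 205/0.3486
Q = 588 W
T_interface = T_inner + Q·ΣR(inner→interface) = -189 + 588×0.2356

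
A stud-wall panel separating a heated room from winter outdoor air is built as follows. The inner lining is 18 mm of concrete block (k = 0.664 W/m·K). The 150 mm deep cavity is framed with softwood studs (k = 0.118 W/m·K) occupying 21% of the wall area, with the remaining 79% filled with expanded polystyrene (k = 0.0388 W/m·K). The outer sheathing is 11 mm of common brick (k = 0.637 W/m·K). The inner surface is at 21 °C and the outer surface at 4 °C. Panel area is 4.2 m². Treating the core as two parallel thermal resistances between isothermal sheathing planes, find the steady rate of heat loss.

Sheathing layers in series; stud and cavity paths in parallel between them.
R_inner = 0.018/(0.664×4.2) = 0.006454 K/W
R_stud  = 0.15/(0.118×0.21×4.2) = 1.441 K/W
R_cav   = 0.15/(0.0388×0.79×4.2) = 1.165 K/W
1/R_core = 1/R_stud + 1/R_cav → R_core = 0.6443 K/W
R_outer = 0.011/(0.637×4.2) = 0.004112 K/W
R_total = 0.6549 K/W
Q = ΔT/R_total = 17/0.6549

Q ≈ 26 W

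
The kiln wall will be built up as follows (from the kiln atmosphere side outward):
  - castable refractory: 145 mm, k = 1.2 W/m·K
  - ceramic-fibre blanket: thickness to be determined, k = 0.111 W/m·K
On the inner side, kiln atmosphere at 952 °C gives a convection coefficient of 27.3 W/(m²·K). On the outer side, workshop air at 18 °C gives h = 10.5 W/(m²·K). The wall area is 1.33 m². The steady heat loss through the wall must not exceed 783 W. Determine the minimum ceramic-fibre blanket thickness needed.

L ≈ 148 mm

Using the resistance-network approach (series):
R_inner film = 1/(h_i·A) = 1/(27.3×1.33) = 0.02754 K/W
R_castable refractory = L/(kA) = 0.145/(1.2×1.33) = 0.09085 K/W
R_outer film = 1/(h_o·A) = 1/(10.5×1.33) = 0.07161 K/W
Sum of the known resistances R_other = 0.19 K/W
Required total resistance R_tot = ΔT/Q_allow = 934/783 = 1.193 K/W
R_ceramic-fibre blanket = R_tot − R_other = 1.003 K/W
L = R·k·A = 1.003×0.111×1.33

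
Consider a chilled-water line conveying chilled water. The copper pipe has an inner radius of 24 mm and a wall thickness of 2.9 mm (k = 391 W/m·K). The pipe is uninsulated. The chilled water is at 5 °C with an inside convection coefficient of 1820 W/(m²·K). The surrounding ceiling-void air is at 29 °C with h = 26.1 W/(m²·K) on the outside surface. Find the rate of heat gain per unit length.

q′ ≈ 104 W/m

Radial resistances (cylindrical: R_cond = ln(r_o/r_i)/(2πkL), R_conv = 1/(h·2πrL)):
R_inner film = 1/(h_i·2πr₁L) = 1/(1820×2π×0.024×1) = 0.003644 K/W
R_copper pipe wall = ln(26.9/24)/(2π×391×1) = 4.643×10^-5 K/W
R_outer film = 1/(h_o·2πr_oL) = 1/(26.1×2π×0.0269×1) = 0.2267 K/W
R_total = 0.2304 K/W
Q = ΔT/R_total = 24/0.2304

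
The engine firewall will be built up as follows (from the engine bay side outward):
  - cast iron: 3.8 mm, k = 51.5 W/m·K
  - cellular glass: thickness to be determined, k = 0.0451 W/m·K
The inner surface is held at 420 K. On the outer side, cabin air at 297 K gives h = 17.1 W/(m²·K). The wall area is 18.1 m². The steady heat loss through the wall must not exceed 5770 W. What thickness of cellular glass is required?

L ≈ 14.8 mm

Treating each layer as a thermal resistance in series:
R_cast iron = L/(kA) = 0.0038/(51.5×18.1) = 4.077×10^-6 K/W
R_outer film = 1/(h_o·A) = 1/(17.1×18.1) = 0.003231 K/W
Sum of the known resistances R_other = 0.003235 K/W
Required total resistance R_tot = ΔT/Q_allow = 123/5770 = 0.02132 K/W
R_cellular glass = R_tot − R_other = 0.01808 K/W
L = R·k·A = 0.01808×0.0451×18.1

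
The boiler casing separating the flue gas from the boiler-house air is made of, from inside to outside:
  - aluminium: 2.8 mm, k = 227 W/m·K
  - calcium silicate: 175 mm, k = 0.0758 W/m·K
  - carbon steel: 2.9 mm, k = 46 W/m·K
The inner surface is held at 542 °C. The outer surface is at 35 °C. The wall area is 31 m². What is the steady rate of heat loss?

Thermal resistances in series:
R_aluminium = L/(kA) = 0.0028/(227×31) = 3.979×10^-7 K/W
R_calcium silicate = L/(kA) = 0.175/(0.0758×31) = 0.07447 K/W
R_carbon steel = L/(kA) = 0.0029/(46×31) = 2.034×10^-6 K/W
R_total = 0.07448 K/W
Q = ΔT / R_total = 507 / 0.07448

Q ≈ 6810 W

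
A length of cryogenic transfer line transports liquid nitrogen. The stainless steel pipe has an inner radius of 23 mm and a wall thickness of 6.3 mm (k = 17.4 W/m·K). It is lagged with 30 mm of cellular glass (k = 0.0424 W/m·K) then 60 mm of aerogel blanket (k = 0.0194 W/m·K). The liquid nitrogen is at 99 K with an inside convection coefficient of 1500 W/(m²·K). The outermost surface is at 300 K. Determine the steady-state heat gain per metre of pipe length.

Radial resistances (cylindrical: R_cond = ln(r_o/r_i)/(2πkL), R_conv = 1/(h·2πrL)):
R_inner film = 1/(h_i·2πr₁L) = 1/(1500×2π×0.023×1) = 0.004613 K/W
R_stainless steel pipe wall = ln(29.3/23)/(2π×17.4×1) = 0.002214 K/W
R_cellular glass = ln(59.3/29.3)/(2π×0.0424×1) = 2.646 K/W
R_aerogel blanket = ln(119.3/59.3)/(2π×0.0194×1) = 5.735 K/W
R_total = 8.388 K/W
Q = ΔT/R_total = 201/8.388

q′ ≈ 24 W/m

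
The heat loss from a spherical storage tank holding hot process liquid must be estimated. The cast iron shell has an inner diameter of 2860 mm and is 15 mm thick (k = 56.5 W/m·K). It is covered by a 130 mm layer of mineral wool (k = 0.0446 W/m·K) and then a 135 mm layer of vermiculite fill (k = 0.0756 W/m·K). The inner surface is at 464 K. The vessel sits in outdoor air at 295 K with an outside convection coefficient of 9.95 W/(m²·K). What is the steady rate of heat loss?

Each spherical layer contributes R = (1/r_i − 1/r_o)/(4πk):
R_cast iron shell = (1/1.43 − 1/1.445)/(4π×56.5) = 1.022×10^-5 K/W
R_mineral wool = (1/1.445 − 1/1.575)/(4π×0.0446) = 0.1019 K/W
R_vermiculite fill = (1/1.575 − 1/1.71)/(4π×0.0756) = 0.05276 K/W
R_outer film = 1/(h·4πr_o²) = 1/(9.95×4π×1.71²) = 0.002735 K/W
R_total = 0.1574 K/W
Q = ΔT/R_total = 169/0.1574

Q ≈ 1070 W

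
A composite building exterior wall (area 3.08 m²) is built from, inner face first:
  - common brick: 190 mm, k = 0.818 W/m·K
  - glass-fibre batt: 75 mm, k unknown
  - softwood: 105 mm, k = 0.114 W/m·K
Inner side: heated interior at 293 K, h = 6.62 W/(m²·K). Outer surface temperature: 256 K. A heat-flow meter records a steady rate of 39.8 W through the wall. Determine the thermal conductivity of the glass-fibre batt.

Model the wall as resistances in series:
R_inner film = 1/(h_i·A) = 1/(6.62×3.08) = 0.04904 K/W
R_common brick = L/(kA) = 0.19/(0.818×3.08) = 0.07541 K/W
R_softwood = L/(kA) = 0.105/(0.114×3.08) = 0.299 K/W
Sum of known resistances R_other = 0.4235 K/W
Total R = ΔT/Q = 37/39.8 = 0.9296 K/W
R_glass-fibre batt = R_total − R_other = 0.5061 K/W
k = L/(R·A) = 0.075/(0.5061×3.08)

k ≈ 0.0481 W/(m·K)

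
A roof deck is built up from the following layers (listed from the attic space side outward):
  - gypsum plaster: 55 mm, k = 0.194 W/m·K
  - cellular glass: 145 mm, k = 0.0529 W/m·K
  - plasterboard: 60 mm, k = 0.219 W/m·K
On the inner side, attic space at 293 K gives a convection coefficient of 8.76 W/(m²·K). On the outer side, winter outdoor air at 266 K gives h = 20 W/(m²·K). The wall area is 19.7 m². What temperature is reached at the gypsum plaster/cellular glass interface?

Treating each layer as a thermal resistance in series:
R_inner film = 1/(h_i·A) = 1/(8.76×19.7) = 0.005795 K/W
R_gypsum plaster = L/(kA) = 0.055/(0.194×19.7) = 0.01439 K/W
R_cellular glass = L/(kA) = 0.145/(0.0529×19.7) = 0.1391 K/W
R_plasterboard = L/(kA) = 0.06/(0.219×19.7) = 0.01391 K/W
R_outer film = 1/(h_o·A) = 1/(20×19.7) = 0.002538 K/W
R_total = 0.1758 K/W;  Q = ΔT/R_total = 27/0.1758 = 153.6 W
T_interface = T_inner − Q·ΣR(inner→interface) = 293 − 154×0.02019

T ≈ 290 K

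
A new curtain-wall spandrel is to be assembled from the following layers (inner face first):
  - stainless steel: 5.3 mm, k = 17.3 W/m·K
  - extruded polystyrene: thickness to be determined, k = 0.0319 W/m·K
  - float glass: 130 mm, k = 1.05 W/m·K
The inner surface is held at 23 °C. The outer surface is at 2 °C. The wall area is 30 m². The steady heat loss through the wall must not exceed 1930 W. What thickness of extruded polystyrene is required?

Series thermal resistances:
R_stainless steel = L/(kA) = 0.0053/(17.3×30) = 1.021×10^-5 K/W
R_float glass = L/(kA) = 0.13/(1.05×30) = 0.004127 K/W
Sum of the known resistances R_other = 0.004137 K/W
Required total resistance R_tot = ΔT/Q_allow = 21/1930 = 0.01088 K/W
R_extruded polystyrene = R_tot − R_other = 0.006744 K/W
L = R·k·A = 0.006744×0.0319×30

L ≈ 6.45 mm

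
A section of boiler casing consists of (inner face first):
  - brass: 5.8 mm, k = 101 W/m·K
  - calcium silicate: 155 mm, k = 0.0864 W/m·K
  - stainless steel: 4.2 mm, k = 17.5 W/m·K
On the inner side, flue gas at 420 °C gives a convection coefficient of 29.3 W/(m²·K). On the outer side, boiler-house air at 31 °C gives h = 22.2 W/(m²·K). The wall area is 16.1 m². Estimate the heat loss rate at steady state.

Series thermal resistances:
R_inner film = 1/(h_i·A) = 1/(29.3×16.1) = 0.00212 K/W
R_brass = L/(kA) = 0.0058/(101×16.1) = 3.567×10^-6 K/W
R_calcium silicate = L/(kA) = 0.155/(0.0864×16.1) = 0.1114 K/W
R_stainless steel = L/(kA) = 0.0042/(17.5×16.1) = 1.491×10^-5 K/W
R_outer film = 1/(h_o·A) = 1/(22.2×16.1) = 0.002798 K/W
R_total = 0.1164 K/W
Q = ΔT / R_total = 389 / 0.1164

Q ≈ 3340 W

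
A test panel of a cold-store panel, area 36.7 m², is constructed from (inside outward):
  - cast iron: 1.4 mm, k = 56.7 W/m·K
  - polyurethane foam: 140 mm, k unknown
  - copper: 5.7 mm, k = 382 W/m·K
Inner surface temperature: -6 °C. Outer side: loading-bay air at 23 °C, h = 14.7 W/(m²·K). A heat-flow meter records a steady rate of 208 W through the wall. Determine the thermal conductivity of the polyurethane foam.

Using the resistance-network approach (series):
R_cast iron = L/(kA) = 0.0014/(56.7×36.7) = 6.728×10^-7 K/W
R_copper = L/(kA) = 0.0057/(382×36.7) = 4.066×10^-7 K/W
R_outer film = 1/(h_o·A) = 1/(14.7×36.7) = 0.001854 K/W
Sum of known resistances R_other = 0.001855 K/W
Total R = ΔT/Q = 29/208 = 0.1394 K/W
R_polyurethane foam = R_total − R_other = 0.1376 K/W
k = L/(R·A) = 0.14/(0.1376×36.7)

k ≈ 0.0277 W/(m·K)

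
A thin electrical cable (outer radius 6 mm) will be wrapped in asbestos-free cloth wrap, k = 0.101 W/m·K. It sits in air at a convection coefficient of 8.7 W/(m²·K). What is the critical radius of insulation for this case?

For a cylinder r_cr = k/h = 0.101/8.7
r_cr = 11.6 mm; since the bare radius (6 mm) is below r_cr, adding a thin layer of insulation will *increase* heat loss.

r_cr ≈ 11.6 mm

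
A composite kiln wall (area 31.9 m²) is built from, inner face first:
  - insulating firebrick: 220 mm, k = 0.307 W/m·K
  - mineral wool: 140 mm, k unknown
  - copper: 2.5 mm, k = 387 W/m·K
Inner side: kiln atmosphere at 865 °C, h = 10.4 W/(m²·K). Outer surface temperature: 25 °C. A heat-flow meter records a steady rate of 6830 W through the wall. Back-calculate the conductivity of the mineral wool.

Treating each layer as a thermal resistance in series:
R_inner film = 1/(h_i·A) = 1/(10.4×31.9) = 0.003014 K/W
R_insulating firebrick = L/(kA) = 0.22/(0.307×31.9) = 0.02246 K/W
R_copper = L/(kA) = 0.0025/(387×31.9) = 2.025×10^-7 K/W
Sum of known resistances R_other = 0.02548 K/W
Total R = ΔT/Q = 840/6830 = 0.123 K/W
R_mineral wool = R_total − R_other = 0.09751 K/W
k = L/(R·A) = 0.14/(0.09751×31.9)

k ≈ 0.045 W/(m·K)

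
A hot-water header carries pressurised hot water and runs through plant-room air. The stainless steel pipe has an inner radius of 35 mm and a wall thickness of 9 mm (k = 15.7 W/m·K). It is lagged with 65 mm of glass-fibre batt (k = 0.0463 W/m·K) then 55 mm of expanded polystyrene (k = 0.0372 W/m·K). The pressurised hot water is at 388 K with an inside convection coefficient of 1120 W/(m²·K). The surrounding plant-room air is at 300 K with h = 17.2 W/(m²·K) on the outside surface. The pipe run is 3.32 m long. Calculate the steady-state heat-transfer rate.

Cylindrical conduction, so R = ln(r₂/r₁)/(2πkL) per layer, in series:
R_inner film = 1/(h_i·2πr₁L) = 1/(1120×2π×0.035×3.32) = 0.001223 K/W
R_stainless steel pipe wall = ln(44/35)/(2π×15.7×3.32) = 6.987×10^-4 K/W
R_glass-fibre batt = ln(109/44)/(2π×0.0463×3.32) = 0.9393 K/W
R_expanded polystyrene = ln(164/109)/(2π×0.0372×3.32) = 0.5264 K/W
R_outer film = 1/(h_o·2πr_oL) = 1/(17.2×2π×0.164×3.32) = 0.01699 K/W
R_total = 1.485 K/W
Q = ΔT/R_total = 88/1.485

Q ≈ 59.3 W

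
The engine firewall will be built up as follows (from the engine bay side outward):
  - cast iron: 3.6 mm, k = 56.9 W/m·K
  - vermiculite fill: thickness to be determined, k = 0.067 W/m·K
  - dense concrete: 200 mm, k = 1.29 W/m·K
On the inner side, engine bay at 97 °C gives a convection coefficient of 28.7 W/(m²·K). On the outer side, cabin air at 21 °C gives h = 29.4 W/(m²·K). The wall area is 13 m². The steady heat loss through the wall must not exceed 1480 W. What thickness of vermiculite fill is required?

Thermal resistances in series:
R_inner film = 1/(h_i·A) = 1/(28.7×13) = 0.00268 K/W
R_cast iron = L/(kA) = 0.0036/(56.9×13) = 4.867×10^-6 K/W
R_dense concrete = L/(kA) = 0.2/(1.29×13) = 0.01193 K/W
R_outer film = 1/(h_o·A) = 1/(29.4×13) = 0.002616 K/W
Sum of the known resistances R_other = 0.01723 K/W
Required total resistance R_tot = ΔT/Q_allow = 76/1480 = 0.05135 K/W
R_vermiculite fill = R_tot − R_other = 0.03412 K/W
L = R·k·A = 0.03412×0.067×13

L ≈ 29.7 mm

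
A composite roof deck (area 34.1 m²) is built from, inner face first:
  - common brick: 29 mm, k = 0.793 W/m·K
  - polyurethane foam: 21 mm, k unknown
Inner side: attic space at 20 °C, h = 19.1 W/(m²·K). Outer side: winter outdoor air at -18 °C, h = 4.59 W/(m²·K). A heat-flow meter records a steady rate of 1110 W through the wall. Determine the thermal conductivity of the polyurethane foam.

k ≈ 0.0244 W/(m·K)

Using the resistance-network approach (series):
R_inner film = 1/(h_i·A) = 1/(19.1×34.1) = 0.001535 K/W
R_common brick = L/(kA) = 0.029/(0.793×34.1) = 0.001072 K/W
R_outer film = 1/(h_o·A) = 1/(4.59×34.1) = 0.006389 K/W
Sum of known resistances R_other = 0.008997 K/W
Total R = ΔT/Q = 38/1110 = 0.03423 K/W
R_polyurethane foam = R_total − R_other = 0.02524 K/W
k = L/(R·A) = 0.021/(0.02524×34.1)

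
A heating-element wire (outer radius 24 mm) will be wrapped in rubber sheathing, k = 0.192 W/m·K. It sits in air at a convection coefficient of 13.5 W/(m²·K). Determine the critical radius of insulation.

r_cr ≈ 14.2 mm

For a cylinder r_cr = k/h = 0.192/13.5
r_cr = 14.2 mm; since the bare radius (24 mm) is above r_cr, any added insulation will reduce heat loss.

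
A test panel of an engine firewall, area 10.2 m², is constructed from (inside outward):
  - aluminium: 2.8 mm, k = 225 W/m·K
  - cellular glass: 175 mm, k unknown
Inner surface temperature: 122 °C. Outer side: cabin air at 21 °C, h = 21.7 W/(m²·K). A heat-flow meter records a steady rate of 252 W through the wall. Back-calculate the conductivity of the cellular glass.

k ≈ 0.0433 W/(m·K)

Using the resistance-network approach (series):
R_aluminium = L/(kA) = 0.0028/(225×10.2) = 1.22×10^-6 K/W
R_outer film = 1/(h_o·A) = 1/(21.7×10.2) = 0.004518 K/W
Sum of known resistances R_other = 0.004519 K/W
Total R = ΔT/Q = 101/252 = 0.4008 K/W
R_cellular glass = R_total − R_other = 0.3963 K/W
k = L/(R·A) = 0.175/(0.3963×10.2)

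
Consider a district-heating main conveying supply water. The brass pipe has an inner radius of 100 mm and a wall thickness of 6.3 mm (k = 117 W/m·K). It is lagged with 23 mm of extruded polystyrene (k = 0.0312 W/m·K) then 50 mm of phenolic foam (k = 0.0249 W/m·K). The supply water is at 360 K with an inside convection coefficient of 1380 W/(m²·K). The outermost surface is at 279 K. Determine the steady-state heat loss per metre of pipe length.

q′ ≈ 26.2 W/m

Radial resistances (cylindrical: R_cond = ln(r_o/r_i)/(2πkL), R_conv = 1/(h·2πrL)):
R_inner film = 1/(h_i·2πr₁L) = 1/(1380×2π×0.1×1) = 0.001153 K/W
R_brass pipe wall = ln(106.3/100)/(2π×117×1) = 8.311×10^-5 K/W
R_extruded polystyrene = ln(129.3/106.3)/(2π×0.0312×1) = 0.9992 K/W
R_phenolic foam = ln(179.3/129.3)/(2π×0.0249×1) = 2.09 K/W
R_total = 3.09 K/W
Q = ΔT/R_total = 81/3.09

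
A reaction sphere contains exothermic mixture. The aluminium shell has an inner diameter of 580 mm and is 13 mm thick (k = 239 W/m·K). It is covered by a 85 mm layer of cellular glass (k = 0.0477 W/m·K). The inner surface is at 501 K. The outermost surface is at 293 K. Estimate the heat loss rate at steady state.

For a spherical shell R = (1/r₁ − 1/r₂)/(4πk); film R = 1/(h·4πr²). In series:
R_aluminium shell = (1/0.29 − 1/0.303)/(4π×239) = 4.926×10^-5 K/W
R_cellular glass = (1/0.303 − 1/0.388)/(4π×0.0477) = 1.206 K/W
R_total = 1.206 K/W
Q = ΔT/R_total = 208/1.206

Q ≈ 172 W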